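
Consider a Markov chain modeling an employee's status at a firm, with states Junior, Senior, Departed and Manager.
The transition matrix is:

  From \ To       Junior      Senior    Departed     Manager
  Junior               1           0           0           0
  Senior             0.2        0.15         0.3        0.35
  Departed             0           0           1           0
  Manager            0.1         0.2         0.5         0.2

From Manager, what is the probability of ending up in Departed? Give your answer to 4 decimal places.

0.7951

Let h(s) be the probability of absorption at Departed starting from transient state s. Then h(Departed) = 1 and h(Junior) = 0. By first-step analysis:
h(Senior) = 0.2·0 + 0.15·h(Senior) + 0.3·1 + 0.35·h(Manager)
h(Manager) = 0.1·0 + 0.2·h(Senior) + 0.5·1 + 0.2·h(Manager)
Solving: h(Senior) = 0.6803, h(Manager) = 0.7951.
Starting from Manager, the probability is 0.7951.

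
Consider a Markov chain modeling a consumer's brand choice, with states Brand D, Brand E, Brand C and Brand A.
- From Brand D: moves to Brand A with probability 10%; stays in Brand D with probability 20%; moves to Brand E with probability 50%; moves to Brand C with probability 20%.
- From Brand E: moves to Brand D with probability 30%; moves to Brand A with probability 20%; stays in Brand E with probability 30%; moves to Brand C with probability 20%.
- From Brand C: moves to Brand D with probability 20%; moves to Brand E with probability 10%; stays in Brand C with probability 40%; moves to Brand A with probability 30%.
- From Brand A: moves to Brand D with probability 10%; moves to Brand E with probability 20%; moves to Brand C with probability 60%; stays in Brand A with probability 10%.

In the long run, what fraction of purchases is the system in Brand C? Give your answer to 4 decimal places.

Let the stationary distribution be π with π = πP and π_1 + π_2 + π_3 + π_4 = 1.
π_1 = 0.2·π_1 + 0.3·π_2 + 0.2·π_3 + 0.1·π_4
π_2 = 0.5·π_1 + 0.3·π_2 + 0.1·π_3 + 0.2·π_4
π_3 = 0.2·π_1 + 0.2·π_2 + 0.4·π_3 + 0.6·π_4
Solving with the normalization constraint gives π = (0.2058, 0.2522, 0.3473, 0.1947).
So the stationary probability of Brand C is 0.3473.

0.3473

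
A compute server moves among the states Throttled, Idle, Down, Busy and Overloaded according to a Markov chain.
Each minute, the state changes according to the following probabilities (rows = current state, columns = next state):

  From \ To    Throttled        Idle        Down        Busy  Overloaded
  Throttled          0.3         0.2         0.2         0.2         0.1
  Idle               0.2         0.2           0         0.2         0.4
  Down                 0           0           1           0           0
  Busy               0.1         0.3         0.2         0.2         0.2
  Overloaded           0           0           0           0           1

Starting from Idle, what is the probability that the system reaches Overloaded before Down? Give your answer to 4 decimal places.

Let h(s) be the probability of absorption at Overloaded starting from transient state s. Then h(Overloaded) = 1 and h(Down) = 0. By first-step analysis:
h(Throttled) = 0.3·h(Throttled) + 0.2·h(Idle) + 0.2·0 + 0.2·h(Busy) + 0.1·1
h(Idle) = 0.2·h(Throttled) + 0.2·h(Idle) + 0.2·h(Busy) + 0.4·1
h(Busy) = 0.1·h(Throttled) + 0.3·h(Idle) + 0.2·0 + 0.2·h(Busy) + 0.2·1
Solving: h(Throttled) = 0.5439, h(Idle) = 0.7895, h(Busy) = 0.6140.
Starting from Idle, the probability is 0.7895.

0.7895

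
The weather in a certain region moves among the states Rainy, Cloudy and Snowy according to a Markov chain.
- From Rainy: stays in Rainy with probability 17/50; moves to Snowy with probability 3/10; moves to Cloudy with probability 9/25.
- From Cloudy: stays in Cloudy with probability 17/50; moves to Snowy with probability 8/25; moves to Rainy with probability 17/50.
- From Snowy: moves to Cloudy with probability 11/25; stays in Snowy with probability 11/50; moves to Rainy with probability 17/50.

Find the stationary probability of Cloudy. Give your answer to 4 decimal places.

0.3753

Let the stationary distribution be π with π = πP and π_1 + π_2 + π_3 = 1.
π_1 = 0.34·π_1 + 0.34·π_2 + 0.34·π_3
π_2 = 0.36·π_1 + 0.34·π_2 + 0.44·π_3
Solving with the normalization constraint gives π = (0.3400, 0.3753, 0.2847).
So the stationary probability of Cloudy is 0.3753.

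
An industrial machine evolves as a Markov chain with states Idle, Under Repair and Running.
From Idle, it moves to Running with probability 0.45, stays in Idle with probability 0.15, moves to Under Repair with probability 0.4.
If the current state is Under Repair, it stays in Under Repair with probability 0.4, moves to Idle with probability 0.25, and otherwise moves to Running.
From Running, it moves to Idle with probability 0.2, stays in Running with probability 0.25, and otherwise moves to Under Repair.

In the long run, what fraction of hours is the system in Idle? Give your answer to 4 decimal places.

Let the stationary distribution be π with π = πP and π_1 + π_2 + π_3 = 1.
π_1 = 0.15·π_1 + 0.25·π_2 + 0.2·π_3
π_2 = 0.4·π_1 + 0.4·π_2 + 0.55·π_3
Solving with the normalization constraint gives π = (0.2119, 0.4506, 0.3374).
So the stationary probability of Idle is 0.2119.

0.2119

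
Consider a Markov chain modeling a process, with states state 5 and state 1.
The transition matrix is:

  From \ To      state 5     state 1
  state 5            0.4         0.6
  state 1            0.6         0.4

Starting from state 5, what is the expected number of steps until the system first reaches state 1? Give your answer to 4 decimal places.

1.6667

Let t(s) be the expected number of steps to first reach state 1 from state s, with t(state 1) = 0. Conditioning on the first step:
t(state 5) = 1 + 0.4·t(state 5)
Solving: t(state 5) = 1.6667.
Expected steps from state 5 to state 1: 1.6667.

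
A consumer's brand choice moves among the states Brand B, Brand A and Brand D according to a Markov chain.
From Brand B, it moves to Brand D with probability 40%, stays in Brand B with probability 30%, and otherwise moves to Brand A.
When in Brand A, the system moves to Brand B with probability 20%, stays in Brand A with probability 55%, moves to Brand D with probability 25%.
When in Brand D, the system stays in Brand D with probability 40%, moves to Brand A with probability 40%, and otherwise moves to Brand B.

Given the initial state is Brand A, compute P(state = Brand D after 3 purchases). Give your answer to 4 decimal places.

0.3306

Propagate the distribution vector 3 purchases from Brand A.
After 0 purchases: (0.0000, 1.0000, 0.0000)
After 1 purchase: (0.2000, 0.5500, 0.2500)
After 2 purchases: (0.2200, 0.4625, 0.3175)
After 3 purchases: (0.2220, 0.4474, 0.3306)
P(in Brand D after 3 purchases) = 0.3306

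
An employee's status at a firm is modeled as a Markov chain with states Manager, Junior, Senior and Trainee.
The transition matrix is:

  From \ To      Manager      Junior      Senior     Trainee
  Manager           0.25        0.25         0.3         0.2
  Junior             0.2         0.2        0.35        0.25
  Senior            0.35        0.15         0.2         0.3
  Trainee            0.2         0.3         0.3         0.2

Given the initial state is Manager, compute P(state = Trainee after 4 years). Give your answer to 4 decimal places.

0.2394

Propagate the distribution vector 4 years from Manager.
After 0 years: (1.0000, 0.0000, 0.0000, 0.0000)
After 1 year: (0.2500, 0.2500, 0.3000, 0.2000)
After 2 years: (0.2575, 0.2175, 0.2825, 0.2425)
After 3 years: (0.2553, 0.2230, 0.2826, 0.2391)
After 4 years: (0.2552, 0.2225, 0.2829, 0.2394)
P(in Trainee after 4 years) = 0.2394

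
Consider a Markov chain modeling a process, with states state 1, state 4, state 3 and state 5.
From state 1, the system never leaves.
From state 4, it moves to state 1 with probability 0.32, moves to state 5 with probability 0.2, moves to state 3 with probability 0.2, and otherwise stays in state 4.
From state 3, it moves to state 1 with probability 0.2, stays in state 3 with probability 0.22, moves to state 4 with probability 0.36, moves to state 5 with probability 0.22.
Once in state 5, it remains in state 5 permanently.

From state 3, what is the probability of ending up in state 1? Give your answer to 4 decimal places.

Let h(s) be the probability of absorption at state 1 starting from transient state s. Then h(state 1) = 1 and h(state 5) = 0. By first-step analysis:
h(state 4) = 0.32·1 + 0.28·h(state 4) + 0.2·h(state 3) + 0.2·0
h(state 3) = 0.2·1 + 0.36·h(state 4) + 0.22·h(state 3) + 0.22·0
Solving: h(state 4) = 0.5915, h(state 3) = 0.5294.
Starting from state 3, the probability is 0.5294.

0.5294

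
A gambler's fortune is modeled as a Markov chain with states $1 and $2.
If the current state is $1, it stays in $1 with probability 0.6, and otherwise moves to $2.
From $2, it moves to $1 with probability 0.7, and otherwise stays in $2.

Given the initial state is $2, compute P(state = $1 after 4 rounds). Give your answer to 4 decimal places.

Propagate the distribution vector 4 rounds from $2.
After 0 rounds: (0.0000, 1.0000)
After 1 round: (0.7000, 0.3000)
After 2 rounds: (0.6300, 0.3700)
After 3 rounds: (0.6370, 0.3630)
After 4 rounds: (0.6363, 0.3637)
P(in $1 after 4 rounds) = 0.6363

0.6363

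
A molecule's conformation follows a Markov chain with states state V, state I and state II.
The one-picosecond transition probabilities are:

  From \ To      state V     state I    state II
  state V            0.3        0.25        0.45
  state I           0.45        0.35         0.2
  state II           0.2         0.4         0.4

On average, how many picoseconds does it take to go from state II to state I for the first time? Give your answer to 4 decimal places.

Let t(s) be the expected number of picoseconds to first reach state I from state s, with t(state I) = 0. Conditioning on the first picosecond:
t(state V) = 1 + 0.3·t(state V) + 0.45·t(state II)
t(state II) = 1 + 0.2·t(state V) + 0.4·t(state II)
Solving: t(state V) = 3.1818, t(state II) = 2.7273.
Expected picoseconds from state II to state I: 2.7273.

2.7273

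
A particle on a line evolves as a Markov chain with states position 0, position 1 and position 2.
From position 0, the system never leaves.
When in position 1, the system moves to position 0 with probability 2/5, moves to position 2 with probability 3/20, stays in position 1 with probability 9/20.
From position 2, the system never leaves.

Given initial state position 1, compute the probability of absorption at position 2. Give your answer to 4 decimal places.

0.2727

Let h(s) be the probability of absorption at position 2 starting from transient state s. Then h(position 2) = 1 and h(position 0) = 0. By first-step analysis:
h(position 1) = 0.4·0 + 0.45·h(position 1) + 0.15·1
Solving: h(position 1) = 0.2727.
Starting from position 1, the probability is 0.2727.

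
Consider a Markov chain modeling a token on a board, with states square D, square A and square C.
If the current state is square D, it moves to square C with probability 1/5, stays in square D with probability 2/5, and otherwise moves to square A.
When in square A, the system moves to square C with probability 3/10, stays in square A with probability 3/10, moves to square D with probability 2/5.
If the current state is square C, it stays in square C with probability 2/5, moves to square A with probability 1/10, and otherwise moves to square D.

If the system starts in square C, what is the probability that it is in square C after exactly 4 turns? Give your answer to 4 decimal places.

Propagate the distribution vector 4 turns from square C.
After 0 turns: (0.0000, 0.0000, 1.0000)
After 1 turn: (0.5000, 0.1000, 0.4000)
After 2 turns: (0.4400, 0.2700, 0.2900)
After 3 turns: (0.4290, 0.2860, 0.2850)
After 4 turns: (0.4285, 0.2859, 0.2856)
P(in square C after 4 turns) = 0.2856

0.2856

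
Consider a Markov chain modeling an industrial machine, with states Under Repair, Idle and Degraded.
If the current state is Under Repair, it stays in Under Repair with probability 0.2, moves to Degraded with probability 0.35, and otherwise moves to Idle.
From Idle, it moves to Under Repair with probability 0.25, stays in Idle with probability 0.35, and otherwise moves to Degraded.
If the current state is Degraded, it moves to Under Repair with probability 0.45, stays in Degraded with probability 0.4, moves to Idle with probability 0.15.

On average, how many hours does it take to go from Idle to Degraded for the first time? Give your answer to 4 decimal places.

Let t(s) be the expected number of hours to first reach Degraded from state s, with t(Degraded) = 0. Conditioning on the first hour:
t(Under Repair) = 1 + 0.2·t(Under Repair) + 0.45·t(Idle)
t(Idle) = 1 + 0.25·t(Under Repair) + 0.35·t(Idle)
Solving: t(Under Repair) = 2.6994, t(Idle) = 2.5767.
Expected hours from Idle to Degraded: 2.5767.

2.5767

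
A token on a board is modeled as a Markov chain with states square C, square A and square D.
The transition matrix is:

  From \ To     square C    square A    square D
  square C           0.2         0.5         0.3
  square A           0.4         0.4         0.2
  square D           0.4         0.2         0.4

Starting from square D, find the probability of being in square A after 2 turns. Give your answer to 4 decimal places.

Sum over the intermediate state after 1 turn:
P = P(square D→square C)·P(square C→square A) + P(square D→square A)·P(square A→square A) + P(square D→square D)·P(square D→square A)
  = 0.4×0.5 + 0.2×0.4 + 0.4×0.2
  = 0.2000 + 0.0800 + 0.0800 = 0.3600

0.3600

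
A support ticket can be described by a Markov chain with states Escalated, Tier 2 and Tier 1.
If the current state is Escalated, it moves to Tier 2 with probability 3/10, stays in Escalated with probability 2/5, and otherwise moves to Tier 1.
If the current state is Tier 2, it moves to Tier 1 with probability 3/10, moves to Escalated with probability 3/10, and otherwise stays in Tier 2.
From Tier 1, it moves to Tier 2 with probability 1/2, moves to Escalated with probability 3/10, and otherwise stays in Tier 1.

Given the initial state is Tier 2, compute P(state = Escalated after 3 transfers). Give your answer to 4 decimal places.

0.3330

Propagate the distribution vector 3 transfers from Tier 2.
After 0 transfers: (0.0000, 1.0000, 0.0000)
After 1 transfer: (0.3000, 0.4000, 0.3000)
After 2 transfers: (0.3300, 0.4000, 0.2700)
After 3 transfers: (0.3330, 0.3940, 0.2730)
P(in Escalated after 3 transfers) = 0.3330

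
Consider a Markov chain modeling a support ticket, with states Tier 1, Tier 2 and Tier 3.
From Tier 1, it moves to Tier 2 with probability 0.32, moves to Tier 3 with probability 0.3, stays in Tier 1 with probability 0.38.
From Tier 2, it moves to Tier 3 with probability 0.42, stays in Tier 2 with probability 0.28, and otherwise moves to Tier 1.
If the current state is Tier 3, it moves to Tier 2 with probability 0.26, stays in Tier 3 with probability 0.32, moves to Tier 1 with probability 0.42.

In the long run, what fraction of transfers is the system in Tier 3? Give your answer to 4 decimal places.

Let the stationary distribution be π with π = πP and π_1 + π_2 + π_3 = 1.
π_1 = 0.38·π_1 + 0.3·π_2 + 0.42·π_3
π_2 = 0.32·π_1 + 0.28·π_2 + 0.26·π_3
Solving with the normalization constraint gives π = (0.3706, 0.2880, 0.3414).
So the stationary probability of Tier 3 is 0.3414.

0.3414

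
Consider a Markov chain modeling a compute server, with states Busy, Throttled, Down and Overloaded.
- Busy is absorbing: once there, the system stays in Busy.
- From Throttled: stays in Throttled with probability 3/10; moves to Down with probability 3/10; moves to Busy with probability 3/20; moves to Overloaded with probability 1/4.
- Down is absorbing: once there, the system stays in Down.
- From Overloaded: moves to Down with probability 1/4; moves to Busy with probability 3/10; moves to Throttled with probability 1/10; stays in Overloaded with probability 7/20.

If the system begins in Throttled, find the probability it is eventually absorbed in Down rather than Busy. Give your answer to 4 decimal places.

0.5988

Let h(s) be the probability of absorption at Down starting from transient state s. Then h(Down) = 1 and h(Busy) = 0. By first-step analysis:
h(Throttled) = 0.15·0 + 0.3·h(Throttled) + 0.3·1 + 0.25·h(Overloaded)
h(Overloaded) = 0.3·0 + 0.1·h(Throttled) + 0.25·1 + 0.35·h(Overloaded)
Solving: h(Throttled) = 0.5988, h(Overloaded) = 0.4767.
Starting from Throttled, the probability is 0.5988.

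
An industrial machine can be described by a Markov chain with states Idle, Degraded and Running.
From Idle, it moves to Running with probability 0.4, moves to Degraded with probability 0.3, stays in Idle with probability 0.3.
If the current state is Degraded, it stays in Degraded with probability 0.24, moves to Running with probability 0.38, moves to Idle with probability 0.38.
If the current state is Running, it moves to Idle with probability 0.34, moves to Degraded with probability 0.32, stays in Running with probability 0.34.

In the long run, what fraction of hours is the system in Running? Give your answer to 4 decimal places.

0.3719

Let the stationary distribution be π with π = πP and π_1 + π_2 + π_3 = 1.
π_1 = 0.3·π_1 + 0.38·π_2 + 0.34·π_3
π_2 = 0.3·π_1 + 0.24·π_2 + 0.32·π_3
Solving with the normalization constraint gives π = (0.3381, 0.2900, 0.3719).
So the stationary probability of Running is 0.3719.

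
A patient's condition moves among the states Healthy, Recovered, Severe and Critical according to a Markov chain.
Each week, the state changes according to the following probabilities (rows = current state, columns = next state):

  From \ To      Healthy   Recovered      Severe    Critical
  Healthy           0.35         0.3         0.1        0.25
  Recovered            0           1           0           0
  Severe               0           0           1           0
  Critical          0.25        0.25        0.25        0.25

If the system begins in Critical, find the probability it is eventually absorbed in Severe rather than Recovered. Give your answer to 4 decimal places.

Let h(s) be the probability of absorption at Severe starting from transient state s. Then h(Severe) = 1 and h(Recovered) = 0. By first-step analysis:
h(Healthy) = 0.35·h(Healthy) + 0.3·0 + 0.1·1 + 0.25·h(Critical)
h(Critical) = 0.25·h(Healthy) + 0.25·0 + 0.25·1 + 0.25·h(Critical)
Solving: h(Healthy) = 0.3235, h(Critical) = 0.4412.
Starting from Critical, the probability is 0.4412.

0.4412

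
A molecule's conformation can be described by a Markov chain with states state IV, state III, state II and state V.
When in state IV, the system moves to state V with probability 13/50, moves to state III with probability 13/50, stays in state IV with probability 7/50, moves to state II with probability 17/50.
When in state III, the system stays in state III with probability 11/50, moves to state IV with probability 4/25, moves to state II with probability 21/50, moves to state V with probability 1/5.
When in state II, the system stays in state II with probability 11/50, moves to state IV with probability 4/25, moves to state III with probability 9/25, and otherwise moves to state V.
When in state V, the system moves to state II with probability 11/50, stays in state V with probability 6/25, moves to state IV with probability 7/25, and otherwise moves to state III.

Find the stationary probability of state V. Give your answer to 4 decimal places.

0.2385

Let the stationary distribution be π with π = πP and π_1 + π_2 + π_3 + π_4 = 1.
π_1 = 0.14·π_1 + 0.16·π_2 + 0.16·π_3 + 0.28·π_4
π_2 = 0.26·π_1 + 0.22·π_2 + 0.36·π_3 + 0.26·π_4
π_3 = 0.34·π_1 + 0.42·π_2 + 0.22·π_3 + 0.22·π_4
Solving with the normalization constraint gives π = (0.1849, 0.2786, 0.2979, 0.2385).
So the stationary probability of state V is 0.2385.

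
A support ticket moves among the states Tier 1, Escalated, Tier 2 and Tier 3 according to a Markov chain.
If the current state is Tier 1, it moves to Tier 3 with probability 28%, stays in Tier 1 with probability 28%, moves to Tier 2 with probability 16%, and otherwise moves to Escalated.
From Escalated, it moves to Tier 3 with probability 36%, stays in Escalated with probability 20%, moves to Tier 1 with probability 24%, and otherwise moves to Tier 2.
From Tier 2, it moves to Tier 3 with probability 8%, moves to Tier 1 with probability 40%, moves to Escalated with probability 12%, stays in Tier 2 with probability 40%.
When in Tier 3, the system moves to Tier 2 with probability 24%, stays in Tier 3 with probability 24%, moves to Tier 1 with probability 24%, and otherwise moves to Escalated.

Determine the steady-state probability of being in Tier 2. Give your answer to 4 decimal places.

Let the stationary distribution be π with π = πP and π_1 + π_2 + π_3 + π_4 = 1.
π_1 = 0.28·π_1 + 0.24·π_2 + 0.4·π_3 + 0.24·π_4
π_2 = 0.28·π_1 + 0.2·π_2 + 0.12·π_3 + 0.28·π_4
π_3 = 0.16·π_1 + 0.2·π_2 + 0.4·π_3 + 0.24·π_4
Solving with the normalization constraint gives π = (0.2912, 0.2226, 0.2474, 0.2388).
So the stationary probability of Tier 2 is 0.2474.

0.2474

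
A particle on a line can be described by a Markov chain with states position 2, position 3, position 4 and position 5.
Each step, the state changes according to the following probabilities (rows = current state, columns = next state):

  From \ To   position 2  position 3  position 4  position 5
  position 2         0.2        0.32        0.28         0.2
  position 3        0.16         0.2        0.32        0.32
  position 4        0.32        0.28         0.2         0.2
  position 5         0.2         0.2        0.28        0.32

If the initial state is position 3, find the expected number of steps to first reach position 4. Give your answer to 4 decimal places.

3.3234

Let t(s) be the expected number of steps to first reach position 4 from state s, with t(position 4) = 0. Conditioning on the first step:
t(position 2) = 1 + 0.2·t(position 2) + 0.32·t(position 3) + 0.2·t(position 5)
t(position 3) = 1 + 0.16·t(position 2) + 0.2·t(position 3) + 0.32·t(position 5)
t(position 5) = 1 + 0.2·t(position 2) + 0.2·t(position 3) + 0.32·t(position 5)
Solving: t(position 2) = 3.4447, t(position 3) = 3.3234, t(position 5) = 3.4612.
Expected steps from position 3 to position 4: 3.3234.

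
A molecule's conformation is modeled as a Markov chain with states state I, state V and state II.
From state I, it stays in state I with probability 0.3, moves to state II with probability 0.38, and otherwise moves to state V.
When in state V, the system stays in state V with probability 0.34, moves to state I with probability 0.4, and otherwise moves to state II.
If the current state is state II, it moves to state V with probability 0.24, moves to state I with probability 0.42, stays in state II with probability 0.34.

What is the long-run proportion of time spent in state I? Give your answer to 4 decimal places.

Let the stationary distribution be π with π = πP and π_1 + π_2 + π_3 = 1.
π_1 = 0.3·π_1 + 0.4·π_2 + 0.42·π_3
π_2 = 0.32·π_1 + 0.34·π_2 + 0.24·π_3
Solving with the normalization constraint gives π = (0.3697, 0.2995, 0.3308).
So the stationary probability of state I is 0.3697.

0.3697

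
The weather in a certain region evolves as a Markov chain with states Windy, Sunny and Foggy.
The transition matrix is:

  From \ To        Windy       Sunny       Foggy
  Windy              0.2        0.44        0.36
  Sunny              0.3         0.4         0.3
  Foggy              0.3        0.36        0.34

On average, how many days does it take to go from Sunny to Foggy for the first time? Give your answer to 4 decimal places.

3.1609

Let t(s) be the expected number of days to first reach Foggy from state s, with t(Foggy) = 0. Conditioning on the first day:
t(Windy) = 1 + 0.2·t(Windy) + 0.44·t(Sunny)
t(Sunny) = 1 + 0.3·t(Windy) + 0.4·t(Sunny)
Solving: t(Windy) = 2.9885, t(Sunny) = 3.1609.
Expected days from Sunny to Foggy: 3.1609.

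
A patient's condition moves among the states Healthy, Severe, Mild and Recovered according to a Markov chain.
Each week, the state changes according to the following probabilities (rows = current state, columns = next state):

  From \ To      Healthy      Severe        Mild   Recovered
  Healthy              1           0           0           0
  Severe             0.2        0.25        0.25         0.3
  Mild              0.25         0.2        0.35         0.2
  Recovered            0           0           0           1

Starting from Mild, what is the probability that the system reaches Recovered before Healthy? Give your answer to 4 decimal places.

Let h(s) be the probability of absorption at Recovered starting from transient state s. Then h(Recovered) = 1 and h(Healthy) = 0. By first-step analysis:
h(Severe) = 0.2·0 + 0.25·h(Severe) + 0.25·h(Mild) + 0.3·1
h(Mild) = 0.25·0 + 0.2·h(Severe) + 0.35·h(Mild) + 0.2·1
Solving: h(Severe) = 0.5600, h(Mild) = 0.4800.
Starting from Mild, the probability is 0.4800.

0.4800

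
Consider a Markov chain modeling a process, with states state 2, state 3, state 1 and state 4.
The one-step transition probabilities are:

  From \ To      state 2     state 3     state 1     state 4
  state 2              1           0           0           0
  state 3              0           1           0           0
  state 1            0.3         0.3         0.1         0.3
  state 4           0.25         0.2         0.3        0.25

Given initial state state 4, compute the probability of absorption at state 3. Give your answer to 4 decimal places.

0.4615

Let h(s) be the probability of absorption at state 3 starting from transient state s. Then h(state 3) = 1 and h(state 2) = 0. By first-step analysis:
h(state 1) = 0.3·0 + 0.3·1 + 0.1·h(state 1) + 0.3·h(state 4)
h(state 4) = 0.25·0 + 0.2·1 + 0.3·h(state 1) + 0.25·h(state 4)
Solving: h(state 1) = 0.4872, h(state 4) = 0.4615.
Starting from state 4, the probability is 0.4615.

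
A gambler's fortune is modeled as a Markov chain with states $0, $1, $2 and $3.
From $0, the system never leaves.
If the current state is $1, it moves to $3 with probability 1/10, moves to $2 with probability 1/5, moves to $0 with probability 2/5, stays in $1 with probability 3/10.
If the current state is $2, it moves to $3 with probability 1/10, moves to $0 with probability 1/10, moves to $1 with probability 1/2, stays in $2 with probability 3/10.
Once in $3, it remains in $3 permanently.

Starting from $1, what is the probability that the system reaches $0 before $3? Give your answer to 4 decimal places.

0.7692

Let h(s) be the probability of absorption at $0 starting from transient state s. Then h($0) = 1 and h($3) = 0. By first-step analysis:
h($1) = 0.4·1 + 0.3·h($1) + 0.2·h($2) + 0.1·0
h($2) = 0.1·1 + 0.5·h($1) + 0.3·h($2) + 0.1·0
Solving: h($1) = 0.7692, h($2) = 0.6923.
Starting from $1, the probability is 0.7692.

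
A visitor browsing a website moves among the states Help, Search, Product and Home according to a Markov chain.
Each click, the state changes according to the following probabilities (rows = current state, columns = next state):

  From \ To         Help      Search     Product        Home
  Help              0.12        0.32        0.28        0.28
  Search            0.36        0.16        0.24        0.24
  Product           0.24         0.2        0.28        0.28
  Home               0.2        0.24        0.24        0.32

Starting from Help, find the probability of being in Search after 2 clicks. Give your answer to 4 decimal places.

0.2128

Propagate the distribution vector 2 clicks from Help.
After 0 clicks: (1.0000, 0.0000, 0.0000, 0.0000)
After 1 click: (0.1200, 0.3200, 0.2800, 0.2800)
After 2 clicks: (0.2528, 0.2128, 0.2560, 0.2784)
P(in Search after 2 clicks) = 0.2128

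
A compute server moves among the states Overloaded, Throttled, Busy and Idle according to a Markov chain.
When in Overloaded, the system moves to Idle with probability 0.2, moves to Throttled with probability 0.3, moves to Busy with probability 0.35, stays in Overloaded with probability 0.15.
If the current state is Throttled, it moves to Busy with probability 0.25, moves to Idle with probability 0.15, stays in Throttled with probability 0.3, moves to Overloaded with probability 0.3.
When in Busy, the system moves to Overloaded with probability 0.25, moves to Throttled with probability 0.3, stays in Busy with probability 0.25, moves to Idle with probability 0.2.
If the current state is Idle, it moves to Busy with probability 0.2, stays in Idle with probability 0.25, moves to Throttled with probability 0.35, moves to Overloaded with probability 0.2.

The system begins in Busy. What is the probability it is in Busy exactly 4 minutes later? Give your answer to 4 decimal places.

Propagate the distribution vector 4 minutes from Busy.
After 0 minutes: (0.0000, 0.0000, 1.0000, 0.0000)
After 1 minute: (0.2500, 0.3000, 0.2500, 0.2000)
After 2 minutes: (0.2300, 0.3100, 0.2650, 0.1950)
After 3 minutes: (0.2328, 0.3098, 0.2633, 0.1943)
After 4 minutes: (0.2325, 0.3097, 0.2636, 0.1942)
P(in Busy after 4 minutes) = 0.2636

0.2636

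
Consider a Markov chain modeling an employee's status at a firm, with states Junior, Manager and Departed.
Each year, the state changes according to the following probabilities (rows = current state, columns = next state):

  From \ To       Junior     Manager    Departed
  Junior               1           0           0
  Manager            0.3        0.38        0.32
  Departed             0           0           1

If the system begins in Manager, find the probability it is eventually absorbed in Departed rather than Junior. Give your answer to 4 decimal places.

Let h(s) be the probability of absorption at Departed starting from transient state s. Then h(Departed) = 1 and h(Junior) = 0. By first-step analysis:
h(Manager) = 0.3·0 + 0.38·h(Manager) + 0.32·1
Solving: h(Manager) = 0.5161.
Starting from Manager, the probability is 0.5161.

0.5161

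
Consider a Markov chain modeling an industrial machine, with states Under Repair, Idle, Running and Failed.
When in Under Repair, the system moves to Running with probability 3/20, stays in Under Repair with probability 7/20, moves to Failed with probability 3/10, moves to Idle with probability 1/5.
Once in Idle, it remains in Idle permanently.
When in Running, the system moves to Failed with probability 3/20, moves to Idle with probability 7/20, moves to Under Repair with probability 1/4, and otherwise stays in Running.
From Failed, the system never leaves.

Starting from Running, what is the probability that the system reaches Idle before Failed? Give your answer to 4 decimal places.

Let h(s) be the probability of absorption at Idle starting from transient state s. Then h(Idle) = 1 and h(Failed) = 0. By first-step analysis:
h(Under Repair) = 0.35·h(Under Repair) + 0.2·1 + 0.15·h(Running) + 0.3·0
h(Running) = 0.25·h(Under Repair) + 0.35·1 + 0.25·h(Running) + 0.15·0
Solving: h(Under Repair) = 0.4500, h(Running) = 0.6167.
Starting from Running, the probability is 0.6167.

0.6167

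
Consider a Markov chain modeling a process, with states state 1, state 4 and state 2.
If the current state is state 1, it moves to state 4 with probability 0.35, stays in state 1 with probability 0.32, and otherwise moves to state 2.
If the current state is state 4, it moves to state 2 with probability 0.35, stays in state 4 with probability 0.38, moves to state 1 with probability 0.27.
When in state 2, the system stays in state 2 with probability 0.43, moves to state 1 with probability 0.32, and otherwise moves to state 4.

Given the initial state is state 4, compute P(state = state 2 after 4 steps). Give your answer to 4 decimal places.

Propagate the distribution vector 4 steps from state 4.
After 0 steps: (0.0000, 1.0000, 0.0000)
After 1 step: (0.2700, 0.3800, 0.3500)
After 2 steps: (0.3010, 0.3264, 0.3726)
After 3 steps: (0.3037, 0.3225, 0.3738)
After 4 steps: (0.3039, 0.3223, 0.3738)
P(in state 2 after 4 steps) = 0.3738

0.3738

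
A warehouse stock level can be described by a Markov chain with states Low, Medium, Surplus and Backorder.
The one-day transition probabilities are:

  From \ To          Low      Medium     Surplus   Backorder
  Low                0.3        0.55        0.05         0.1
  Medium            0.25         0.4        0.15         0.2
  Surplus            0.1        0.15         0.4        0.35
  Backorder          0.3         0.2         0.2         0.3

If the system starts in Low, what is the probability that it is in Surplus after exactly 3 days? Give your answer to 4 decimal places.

Propagate the distribution vector 3 days from Low.
After 0 days: (1.0000, 0.0000, 0.0000, 0.0000)
After 1 day: (0.3000, 0.5500, 0.0500, 0.1000)
After 2 days: (0.2625, 0.4125, 0.1375, 0.1875)
After 3 days: (0.2519, 0.3675, 0.1675, 0.2131)
P(in Surplus after 3 days) = 0.1675

0.1675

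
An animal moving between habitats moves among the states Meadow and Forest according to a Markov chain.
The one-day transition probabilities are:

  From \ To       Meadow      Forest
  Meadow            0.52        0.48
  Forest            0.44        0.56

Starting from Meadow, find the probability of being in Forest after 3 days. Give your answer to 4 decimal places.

Propagate the distribution vector 3 days from Meadow.
After 0 days: (1.0000, 0.0000)
After 1 day: (0.5200, 0.4800)
After 2 days: (0.4816, 0.5184)
After 3 days: (0.4785, 0.5215)
P(in Forest after 3 days) = 0.5215

0.5215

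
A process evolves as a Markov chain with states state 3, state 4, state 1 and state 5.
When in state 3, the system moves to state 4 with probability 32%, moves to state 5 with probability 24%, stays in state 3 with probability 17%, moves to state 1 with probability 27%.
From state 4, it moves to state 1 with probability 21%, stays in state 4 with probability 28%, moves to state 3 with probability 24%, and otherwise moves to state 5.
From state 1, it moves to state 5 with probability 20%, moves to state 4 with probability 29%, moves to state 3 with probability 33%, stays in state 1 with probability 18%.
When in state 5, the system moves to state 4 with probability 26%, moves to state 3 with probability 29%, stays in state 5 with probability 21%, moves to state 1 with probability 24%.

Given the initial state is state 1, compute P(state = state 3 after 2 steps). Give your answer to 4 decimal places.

Propagate the distribution vector 2 steps from state 1.
After 0 steps: (0.0000, 0.0000, 1.0000, 0.0000)
After 1 step: (0.3300, 0.2900, 0.1800, 0.2000)
After 2 steps: (0.2431, 0.2910, 0.2304, 0.2355)
P(in state 3 after 2 steps) = 0.2431

0.2431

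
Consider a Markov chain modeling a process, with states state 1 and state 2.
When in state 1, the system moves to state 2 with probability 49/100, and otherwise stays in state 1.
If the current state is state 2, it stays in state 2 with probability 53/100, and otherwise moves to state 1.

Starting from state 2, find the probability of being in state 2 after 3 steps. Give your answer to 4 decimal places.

0.5104

Propagate the distribution vector 3 steps from state 2.
After 0 steps: (0.0000, 1.0000)
After 1 step: (0.4700, 0.5300)
After 2 steps: (0.4888, 0.5112)
After 3 steps: (0.4896, 0.5104)
P(in state 2 after 3 steps) = 0.5104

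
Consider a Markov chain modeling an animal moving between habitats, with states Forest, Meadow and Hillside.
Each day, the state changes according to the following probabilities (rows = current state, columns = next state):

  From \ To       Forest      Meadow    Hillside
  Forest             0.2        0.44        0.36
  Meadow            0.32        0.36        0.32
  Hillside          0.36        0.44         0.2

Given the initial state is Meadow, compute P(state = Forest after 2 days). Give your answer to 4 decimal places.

0.2944

Sum over the intermediate state after 1 day:
P = P(Meadow→Forest)·P(Forest→Forest) + P(Meadow→Meadow)·P(Meadow→Forest) + P(Meadow→Hillside)·P(Hillside→Forest)
  = 0.32×0.2 + 0.36×0.32 + 0.32×0.36
  = 0.0640 + 0.1152 + 0.1152 = 0.2944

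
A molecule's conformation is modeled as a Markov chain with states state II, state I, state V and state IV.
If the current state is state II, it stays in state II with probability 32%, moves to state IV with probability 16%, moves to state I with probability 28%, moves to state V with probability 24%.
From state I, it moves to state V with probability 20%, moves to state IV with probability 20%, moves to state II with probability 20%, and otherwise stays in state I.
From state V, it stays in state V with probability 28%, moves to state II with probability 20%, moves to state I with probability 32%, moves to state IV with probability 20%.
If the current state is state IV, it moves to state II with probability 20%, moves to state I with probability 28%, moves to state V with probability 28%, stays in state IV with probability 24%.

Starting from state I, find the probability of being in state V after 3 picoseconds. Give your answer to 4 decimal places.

Propagate the distribution vector 3 picoseconds from state I.
After 0 picoseconds: (0.0000, 1.0000, 0.0000, 0.0000)
After 1 picosecond: (0.2000, 0.4000, 0.2000, 0.2000)
After 2 picoseconds: (0.2240, 0.3360, 0.2400, 0.2000)
After 3 picoseconds: (0.2269, 0.3299, 0.2442, 0.1990)
P(in state V after 3 picoseconds) = 0.2442

0.2442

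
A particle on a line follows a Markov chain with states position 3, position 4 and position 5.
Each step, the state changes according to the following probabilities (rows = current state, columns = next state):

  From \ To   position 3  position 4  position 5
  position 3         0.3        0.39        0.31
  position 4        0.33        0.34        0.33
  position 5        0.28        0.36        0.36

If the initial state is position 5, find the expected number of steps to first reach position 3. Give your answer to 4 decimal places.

Let t(s) be the expected number of steps to first reach position 3 from state s, with t(position 3) = 0. Conditioning on the first step:
t(position 4) = 1 + 0.34·t(position 4) + 0.33·t(position 5)
t(position 5) = 1 + 0.36·t(position 4) + 0.36·t(position 5)
Solving: t(position 4) = 3.1950, t(position 5) = 3.3597.
Expected steps from position 5 to position 3: 3.3597.

3.3597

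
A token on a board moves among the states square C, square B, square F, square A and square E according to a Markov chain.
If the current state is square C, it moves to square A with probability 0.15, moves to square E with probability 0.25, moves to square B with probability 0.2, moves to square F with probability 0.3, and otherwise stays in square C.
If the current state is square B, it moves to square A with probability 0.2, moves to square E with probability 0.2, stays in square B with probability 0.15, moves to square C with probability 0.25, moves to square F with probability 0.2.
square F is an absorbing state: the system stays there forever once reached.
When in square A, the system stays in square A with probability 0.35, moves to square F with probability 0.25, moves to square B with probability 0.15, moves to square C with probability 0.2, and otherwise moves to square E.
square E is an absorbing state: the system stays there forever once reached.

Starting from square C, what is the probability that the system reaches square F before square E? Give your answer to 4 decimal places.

0.5748

Let h(s) be the probability of absorption at square F starting from transient state s. Then h(square F) = 1 and h(square E) = 0. By first-step analysis:
h(square C) = 0.1·h(square C) + 0.2·h(square B) + 0.3·1 + 0.15·h(square A) + 0.25·0
h(square B) = 0.25·h(square C) + 0.15·h(square B) + 0.2·1 + 0.2·h(square A) + 0.2·0
h(square A) = 0.2·h(square C) + 0.15·h(square B) + 0.25·1 + 0.35·h(square A) + 0.05·0
Solving: h(square C) = 0.5748, h(square B) = 0.5673, h(square A) = 0.6924.
Starting from square C, the probability is 0.5748.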